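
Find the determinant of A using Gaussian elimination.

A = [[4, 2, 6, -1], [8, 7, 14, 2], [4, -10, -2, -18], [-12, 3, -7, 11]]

Forward elimination:
R2 <- R2 - (2)*R1:  [ 0  3  2  4 ]
R3 <- R3 - (1)*R1:  [   0  -12   -8  -17 ]
R4 <- R4 - (-3)*R1:  [  0   9  11   8 ]
R3 <- R3 - (-4)*R2:  [  0   0   0  -1 ]
R4 <- R4 - (3)*R2:  [  0   0   5  -4 ]
R3 <-> R4   (pivot in column 3 was zero)
[ 4  2  6  -1 ]
[ 0  3  2   4 ]
[ 0  0  5  -4 ]
[ 0  0  0  -1 ]
Upper-triangular form:
[ 4  2  6  -1 ]
[ 0  3  2   4 ]
[ 0  0  5  -4 ]
[ 0  0  0  -1 ]
det(A) = (-1)^1 * (4) * (3) * (5) * (-1) = 60  (1 row swap -> sign -1)

det(A) = 60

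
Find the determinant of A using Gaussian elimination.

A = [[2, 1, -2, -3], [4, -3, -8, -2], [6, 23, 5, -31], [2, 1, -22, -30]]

Forward elimination:
R2 <- R2 - (2)*R1:  [  0  -5  -4   4 ]
R3 <- R3 - (3)*R1:  [   0   20   11  -22 ]
R4 <- R4 - (1)*R1:  [   0    0  -20  -27 ]
R3 <- R3 - (-4)*R2:  [  0   0  -5  -6 ]
R4 <- R4 - (4)*R3:  [  0   0   0  -3 ]
Upper-triangular form:
[ 2   1  -2  -3 ]
[ 0  -5  -4   4 ]
[ 0   0  -5  -6 ]
[ 0   0   0  -3 ]
det(A) = (-1)^0 * (2) * (-5) * (-5) * (-3) = -150  (0 row swaps -> sign +1)

det(A) = -150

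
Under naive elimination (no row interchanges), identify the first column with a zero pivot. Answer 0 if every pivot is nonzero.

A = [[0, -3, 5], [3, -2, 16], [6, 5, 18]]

Naive forward elimination:
Pivot entry (1,1) is zero but row 2 has 3 in column 1 -> naive elimination stops; a row interchange (e.g. R1 <-> R2) would be required here.

first zero-pivot column = 1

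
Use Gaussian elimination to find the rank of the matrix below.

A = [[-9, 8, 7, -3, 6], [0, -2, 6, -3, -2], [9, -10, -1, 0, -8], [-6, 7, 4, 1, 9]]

rank(A) = 3

Row reduction:
R3 <- R3 - (-1)*R1:  [  0  -2   6  -3  -2 ]
R4 <- R4 - (2/3)*R1:  [    0   5/3  -2/3     3     5 ]
R3 <- R3 - (1)*R2:  [ 0  0  0  0  0 ]
R4 <- R4 - (-5/6)*R2:  [    0     0  13/3   1/2  10/3 ]
R3 <-> R4   (pivot in column 3 was zero)
[ -9   8     7   -3     6 ]
[  0  -2     6   -3    -2 ]
[  0   0  13/3  1/2  10/3 ]
[  0   0     0    0     0 ]
Row echelon form:
[ -9   8     7   -3     6 ]
[  0  -2     6   -3    -2 ]
[  0   0  13/3  1/2  10/3 ]
[  0   0     0    0     0 ]
Nonzero rows / pivot columns: 3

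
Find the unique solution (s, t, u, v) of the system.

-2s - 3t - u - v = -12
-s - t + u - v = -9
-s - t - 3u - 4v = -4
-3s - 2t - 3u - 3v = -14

Forward elimination on [A|b]:
R2 <- R2 - (1/2)*R1:  [    0   1/2   3/2  -1/2    -3 ]
R3 <- R3 - (1/2)*R1:  [    0   1/2  -5/2  -7/2     2 ]
R4 <- R4 - (3/2)*R1:  [    0   5/2  -3/2  -3/2     4 ]
R3 <- R3 - (1)*R2:  [  0   0  -4  -3   5 ]
R4 <- R4 - (5)*R2:  [  0   0  -9   1  19 ]
R4 <- R4 - (9/4)*R3:  [    0     0     0  31/4  31/4 ]
Row echelon form:
[ -2   -3   -1    -1  |   -12 ]
[  0  1/2  3/2  -1/2  |    -3 ]
[  0    0   -4    -3  |     5 ]
[  0    0    0  31/4  |  31/4 ]
Back-substitution:
v = (31/4) / (31/4) = 1
u = (5 - (-3)*(1)) / -4 = -2
t = (-3 - (3/2)*(-2) - (-1/2)*(1)) / (1/2) = 1
s = (-12 - (-3)*(1) - (-1)*(-2) - (-1)*(1)) / -2 = 5

(5, 1, -2, 1)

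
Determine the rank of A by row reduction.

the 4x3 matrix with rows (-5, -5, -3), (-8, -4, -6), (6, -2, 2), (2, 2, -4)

rank(A) = 3

Row reduction:
R2 <- R2 - (8/5)*R1:  [    0     4  -6/5 ]
R3 <- R3 - (-6/5)*R1:  [    0    -8  -8/5 ]
R4 <- R4 - (-2/5)*R1:  [     0      0  -26/5 ]
R3 <- R3 - (-2)*R2:  [  0   0  -4 ]
R4 <- R4 - (13/10)*R3:  [ 0  0  0 ]
Row echelon form:
[ -5  -5    -3 ]
[  0   4  -6/5 ]
[  0   0    -4 ]
[  0   0     0 ]
Nonzero rows / pivot columns: 3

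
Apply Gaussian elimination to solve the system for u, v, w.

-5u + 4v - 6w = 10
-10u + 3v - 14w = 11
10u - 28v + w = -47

Forward elimination on [A|b]:
R2 <- R2 - (2)*R1:  [  0  -5  -2  -9 ]
R3 <- R3 - (-2)*R1:  [   0  -20  -11  -27 ]
R3 <- R3 - (4)*R2:  [  0   0  -3   9 ]
Row echelon form:
[ -5   4  -6  |  10 ]
[  0  -5  -2  |  -9 ]
[  0   0  -3  |   9 ]
Back-substitution:
w = (9) / -3 = -3
v = (-9 - (-2)*(-3)) / -5 = 3
u = (10 - (4)*(3) - (-6)*(-3)) / -5 = 4

(4, 3, -3)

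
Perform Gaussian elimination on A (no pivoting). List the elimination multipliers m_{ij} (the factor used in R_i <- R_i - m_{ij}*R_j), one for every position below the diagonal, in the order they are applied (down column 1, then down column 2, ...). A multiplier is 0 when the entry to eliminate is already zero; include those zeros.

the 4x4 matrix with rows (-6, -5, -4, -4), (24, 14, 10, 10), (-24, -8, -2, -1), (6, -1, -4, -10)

multipliers: -4, 4, -1, -2, 1, -1

Forward elimination:
R2 <- R2 - (-4)*R1:  [  0  -6  -6  -6 ]
R3 <- R3 - (4)*R1:  [  0  12  14  15 ]
R4 <- R4 - (-1)*R1:  [   0   -6   -8  -14 ]
R3 <- R3 - (-2)*R2:  [ 0  0  2  3 ]
R4 <- R4 - (1)*R2:  [  0   0  -2  -8 ]
R4 <- R4 - (-1)*R3:  [  0   0   0  -5 ]
Multipliers (in order of application): m_{21} = -4, m_{31} = 4, m_{41} = -1, m_{32} = -2, m_{42} = 1, m_{43} = -1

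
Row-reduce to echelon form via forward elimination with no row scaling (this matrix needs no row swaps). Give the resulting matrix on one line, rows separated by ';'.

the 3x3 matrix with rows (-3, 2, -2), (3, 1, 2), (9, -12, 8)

REF = [-3 2 -2; 0 3 0; 0 0 2]

Forward elimination:
R2 <- R2 - (-1)*R1:  [ 0  3  0 ]
R3 <- R3 - (-3)*R1:  [  0  -6   2 ]
R3 <- R3 - (-2)*R2:  [ 0  0  2 ]
Row echelon form:
[ -3  2  -2 ]
[  0  3   0 ]
[  0  0   2 ]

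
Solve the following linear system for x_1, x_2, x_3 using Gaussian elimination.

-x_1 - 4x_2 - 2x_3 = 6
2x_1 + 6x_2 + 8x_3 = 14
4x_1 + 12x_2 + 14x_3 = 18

(-4, -3, 5)

Forward elimination on [A|b]:
R2 <- R2 - (-2)*R1:  [  0  -2   4  26 ]
R3 <- R3 - (-4)*R1:  [  0  -4   6  42 ]
R3 <- R3 - (2)*R2:  [   0    0   -2  -10 ]
Row echelon form:
[ -1  -4  -2  |    6 ]
[  0  -2   4  |   26 ]
[  0   0  -2  |  -10 ]
Back-substitution:
x_3 = (-10) / -2 = 5
x_2 = (26 - (4)*(5)) / -2 = -3
x_1 = (6 - (-4)*(-3) - (-2)*(5)) / -1 = -4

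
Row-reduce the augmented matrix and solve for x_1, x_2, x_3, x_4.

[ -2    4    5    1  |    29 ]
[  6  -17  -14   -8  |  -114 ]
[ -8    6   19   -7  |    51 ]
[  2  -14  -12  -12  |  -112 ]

(2, 4, 3, 2)

Forward elimination on [A|b]:
R2 <- R2 - (-3)*R1:  [   0   -5    1   -5  -27 ]
R3 <- R3 - (4)*R1:  [   0  -10   -1  -11  -65 ]
R4 <- R4 - (-1)*R1:  [   0  -10   -7  -11  -83 ]
R3 <- R3 - (2)*R2:  [   0    0   -3   -1  -11 ]
R4 <- R4 - (2)*R2:  [   0    0   -9   -1  -29 ]
R4 <- R4 - (3)*R3:  [ 0  0  0  2  4 ]
Row echelon form:
[ -2   4   5   1  |   29 ]
[  0  -5   1  -5  |  -27 ]
[  0   0  -3  -1  |  -11 ]
[  0   0   0   2  |    4 ]
Back-substitution:
x_4 = (4) / 2 = 2
x_3 = (-11 - (-1)*(2)) / -3 = 3
x_2 = (-27 - (1)*(3) - (-5)*(2)) / -5 = 4
x_1 = (29 - (4)*(4) - (5)*(3) - (1)*(2)) / -2 = 2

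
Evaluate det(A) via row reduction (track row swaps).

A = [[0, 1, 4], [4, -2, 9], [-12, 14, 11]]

det(A) = -24

Forward elimination:
R1 <-> R2   (pivot in column 1 was zero)
[   4  -2   9 ]
[   0   1   4 ]
[ -12  14  11 ]
R3 <- R3 - (-3)*R1:  [  0   8  38 ]
R3 <- R3 - (8)*R2:  [ 0  0  6 ]
Upper-triangular form:
[ 4  -2  9 ]
[ 0   1  4 ]
[ 0   0  6 ]
det(A) = (-1)^1 * (4) * (1) * (6) = -24  (1 row swap -> sign -1)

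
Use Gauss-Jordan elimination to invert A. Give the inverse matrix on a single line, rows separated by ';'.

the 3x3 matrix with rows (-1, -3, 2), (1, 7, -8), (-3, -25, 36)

inverse = [-13/6 -29/12 -5/12; 1/2 5/4 1/4; 1/6 2/3 1/6]

Gauss-Jordan on [A | I]:
R1 <- (1/-1)*R1:  [  1   3  -2  |  -1   0   0 ]
R2 <- R2 - (1)*R1:  [  0   4  -6  |   1   1   0 ]
R3 <- R3 - (-3)*R1:  [   0  -16   30  |   -3    0    1 ]
R2 <- (1/4)*R2:  [    0     1  -3/2  |   1/4   1/4     0 ]
R1 <- R1 - (3)*R2:  [    1     0   5/2  |  -7/4  -3/4     0 ]
R3 <- R3 - (-16)*R2:  [ 0  0  6  |  1  4  1 ]
R3 <- (1/6)*R3:  [   0    0    1  |  1/6  2/3  1/6 ]
R1 <- R1 - (5/2)*R3:  [      1       0       0  |   -13/6  -29/12   -5/12 ]
R2 <- R2 - (-3/2)*R3:  [   0    1    0  |  1/2  5/4  1/4 ]
Right block of [I | A^{-1}] is the inverse:
[ -13/6  -29/12  -5/12 ]
[   1/2     5/4    1/4 ]
[   1/6     2/3    1/6 ]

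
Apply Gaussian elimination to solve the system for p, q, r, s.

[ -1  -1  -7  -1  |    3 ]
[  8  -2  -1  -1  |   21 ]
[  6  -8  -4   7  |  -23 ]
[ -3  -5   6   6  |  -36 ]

Forward elimination on [A|b]:
R2 <- R2 - (-8)*R1:  [   0  -10  -57   -9   45 ]
R3 <- R3 - (-6)*R1:  [   0  -14  -46    1   -5 ]
R4 <- R4 - (3)*R1:  [   0   -2   27    9  -45 ]
R3 <- R3 - (7/5)*R2:  [     0      0  169/5   68/5    -68 ]
R4 <- R4 - (1/5)*R2:  [     0      0  192/5   54/5    -54 ]
R4 <- R4 - (192/169)*R3:  [        0         0         0  -786/169  3930/169 ]
Row echelon form:
[ -1   -1     -7        -1  |         3 ]
[  0  -10    -57        -9  |        45 ]
[  0    0  169/5      68/5  |       -68 ]
[  0    0      0  -786/169  |  3930/169 ]
Back-substitution:
s = (3930/169) / (-786/169) = -5
r = (-68 - (68/5)*(-5)) / (169/5) = 0
q = (45 - (-57)*(0) - (-9)*(-5)) / -10 = 0
p = (3 - (-1)*(0) - (-7)*(0) - (-1)*(-5)) / -1 = 2

(2, 0, 0, -5)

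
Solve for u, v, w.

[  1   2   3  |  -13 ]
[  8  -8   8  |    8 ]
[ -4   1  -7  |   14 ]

Forward elimination on [A|b]:
R2 <- R2 - (8)*R1:  [   0  -24  -16  112 ]
R3 <- R3 - (-4)*R1:  [   0    9    5  -38 ]
R3 <- R3 - (-3/8)*R2:  [  0   0  -1   4 ]
Row echelon form:
[ 1    2    3  |  -13 ]
[ 0  -24  -16  |  112 ]
[ 0    0   -1  |    4 ]
Back-substitution:
w = (4) / -1 = -4
v = (112 - (-16)*(-4)) / -24 = -2
u = (-13 - (2)*(-2) - (3)*(-4)) / 1 = 3

(3, -2, -4)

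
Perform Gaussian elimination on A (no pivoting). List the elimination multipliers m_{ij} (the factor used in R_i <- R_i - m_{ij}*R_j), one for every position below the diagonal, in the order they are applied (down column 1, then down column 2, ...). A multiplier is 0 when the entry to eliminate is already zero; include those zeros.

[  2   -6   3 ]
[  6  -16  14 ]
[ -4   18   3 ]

multipliers: 3, -2, 3

Forward elimination:
R2 <- R2 - (3)*R1:  [ 0  2  5 ]
R3 <- R3 - (-2)*R1:  [ 0  6  9 ]
R3 <- R3 - (3)*R2:  [  0   0  -6 ]
Multipliers (in order of application): m_{21} = 3, m_{31} = -2, m_{32} = 3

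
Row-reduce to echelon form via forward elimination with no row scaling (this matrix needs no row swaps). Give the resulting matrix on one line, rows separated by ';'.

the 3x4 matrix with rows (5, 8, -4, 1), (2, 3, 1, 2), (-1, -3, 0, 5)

REF = [5 8 -4 1; 0 -1/5 13/5 8/5; 0 0 -19 -6]

Forward elimination:
R2 <- R2 - (2/5)*R1:  [    0  -1/5  13/5   8/5 ]
R3 <- R3 - (-1/5)*R1:  [    0  -7/5  -4/5  26/5 ]
R3 <- R3 - (7)*R2:  [   0    0  -19   -6 ]
Row echelon form:
[ 5     8    -4    1 ]
[ 0  -1/5  13/5  8/5 ]
[ 0     0   -19   -6 ]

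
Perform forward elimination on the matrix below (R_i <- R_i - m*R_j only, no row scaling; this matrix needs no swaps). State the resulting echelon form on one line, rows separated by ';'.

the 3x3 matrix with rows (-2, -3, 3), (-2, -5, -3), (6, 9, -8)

REF = [-2 -3 3; 0 -2 -6; 0 0 1]

Forward elimination:
R2 <- R2 - (1)*R1:  [  0  -2  -6 ]
R3 <- R3 - (-3)*R1:  [ 0  0  1 ]
Row echelon form:
[ -2  -3   3 ]
[  0  -2  -6 ]
[  0   0   1 ]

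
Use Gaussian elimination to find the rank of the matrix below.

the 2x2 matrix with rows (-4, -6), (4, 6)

rank(A) = 1

Row reduction:
R2 <- R2 - (-1)*R1:  [ 0  0 ]
Row echelon form:
[ -4  -6 ]
[  0   0 ]
Nonzero rows / pivot columns: 1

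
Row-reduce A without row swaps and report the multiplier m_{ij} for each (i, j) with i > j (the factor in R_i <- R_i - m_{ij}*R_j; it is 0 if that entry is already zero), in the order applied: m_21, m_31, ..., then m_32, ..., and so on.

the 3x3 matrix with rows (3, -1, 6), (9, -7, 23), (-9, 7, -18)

Forward elimination:
R2 <- R2 - (3)*R1:  [  0  -4   5 ]
R3 <- R3 - (-3)*R1:  [ 0  4  0 ]
R3 <- R3 - (-1)*R2:  [ 0  0  5 ]
Multipliers (in order of application): m_{21} = 3, m_{31} = -3, m_{32} = -1

multipliers: 3, -3, -1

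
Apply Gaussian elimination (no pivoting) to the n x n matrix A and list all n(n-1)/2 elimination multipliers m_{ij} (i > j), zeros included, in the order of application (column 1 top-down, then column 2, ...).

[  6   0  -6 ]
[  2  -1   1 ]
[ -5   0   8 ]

Forward elimination:
R2 <- R2 - (1/3)*R1:  [  0  -1   3 ]
R3 <- R3 - (-5/6)*R1:  [ 0  0  3 ]
R3: entry in column 2 is already 0 -> m_{32} = 0 (no row operation needed)
Multipliers (in order of application): m_{21} = 1/3, m_{31} = -5/6, m_{32} = 0

multipliers: 1/3, -5/6, 0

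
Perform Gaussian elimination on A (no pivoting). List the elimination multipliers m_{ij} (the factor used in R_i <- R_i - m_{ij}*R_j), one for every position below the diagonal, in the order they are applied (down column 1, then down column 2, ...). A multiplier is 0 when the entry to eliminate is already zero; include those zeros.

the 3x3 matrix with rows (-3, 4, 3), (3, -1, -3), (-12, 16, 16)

Forward elimination:
R2 <- R2 - (-1)*R1:  [ 0  3  0 ]
R3 <- R3 - (4)*R1:  [ 0  0  4 ]
R3: entry in column 2 is already 0 -> m_{32} = 0 (no row operation needed)
Multipliers (in order of application): m_{21} = -1, m_{31} = 4, m_{32} = 0

multipliers: -1, 4, 0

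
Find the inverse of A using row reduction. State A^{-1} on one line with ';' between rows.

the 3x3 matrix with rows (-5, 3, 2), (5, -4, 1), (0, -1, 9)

inverse = [-7/6 -29/30 11/30; -3/2 -3/2 1/2; -1/6 -1/6 1/6]

Gauss-Jordan on [A | I]:
R1 <- (1/-5)*R1:  [    1  -3/5  -2/5  |  -1/5     0     0 ]
R2 <- R2 - (5)*R1:  [  0  -1   3  |   1   1   0 ]
R2 <- (1/-1)*R2:  [  0   1  -3  |  -1  -1   0 ]
R1 <- R1 - (-3/5)*R2:  [     1      0  -11/5  |   -4/5   -3/5      0 ]
R3 <- R3 - (-1)*R2:  [  0   0   6  |  -1  -1   1 ]
R3 <- (1/6)*R3:  [    0     0     1  |  -1/6  -1/6   1/6 ]
R1 <- R1 - (-11/5)*R3:  [      1       0       0  |    -7/6  -29/30   11/30 ]
R2 <- R2 - (-3)*R3:  [    0     1     0  |  -3/2  -3/2   1/2 ]
Right block of [I | A^{-1}] is the inverse:
[ -7/6  -29/30  11/30 ]
[ -3/2    -3/2    1/2 ]
[ -1/6    -1/6    1/6 ]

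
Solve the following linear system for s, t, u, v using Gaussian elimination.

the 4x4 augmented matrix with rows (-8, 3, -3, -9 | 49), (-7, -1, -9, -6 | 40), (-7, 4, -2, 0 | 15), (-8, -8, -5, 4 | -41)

Forward elimination on [A|b]:
R2 <- R2 - (7/8)*R1:  [     0  -29/8  -51/8   15/8  -23/8 ]
R3 <- R3 - (7/8)*R1:  [      0    11/8     5/8    63/8  -223/8 ]
R4 <- R4 - (1)*R1:  [   0  -11   -2   13  -90 ]
R3 <- R3 - (-11/29)*R2:  [       0        0   -52/29   249/29  -840/29 ]
R4 <- R4 - (88/29)*R2:  [        0         0    503/29    212/29  -2357/29 ]
R4 <- R4 - (-503/52)*R3:  [        0         0         0   4699/52  -4699/13 ]
Row echelon form:
[ -8      3      -3       -9  |        49 ]
[  0  -29/8   -51/8     15/8  |     -23/8 ]
[  0      0  -52/29   249/29  |   -840/29 ]
[  0      0       0  4699/52  |  -4699/13 ]
Back-substitution:
v = (-4699/13) / (4699/52) = -4
u = (-840/29 - (249/29)*(-4)) / (-52/29) = -3
t = (-23/8 - (-51/8)*(-3) - (15/8)*(-4)) / (-29/8) = 4
s = (49 - (3)*(4) - (-3)*(-3) - (-9)*(-4)) / -8 = 1

(1, 4, -3, -4)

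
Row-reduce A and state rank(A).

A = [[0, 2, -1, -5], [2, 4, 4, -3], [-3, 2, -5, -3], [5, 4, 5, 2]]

Row reduction:
R1 <-> R2   (pivot in column 1 was zero)
[  2  4   4  -3 ]
[  0  2  -1  -5 ]
[ -3  2  -5  -3 ]
[  5  4   5   2 ]
R3 <- R3 - (-3/2)*R1:  [     0      8      1  -15/2 ]
R4 <- R4 - (5/2)*R1:  [    0    -6    -5  19/2 ]
R3 <- R3 - (4)*R2:  [    0     0     5  25/2 ]
R4 <- R4 - (-3)*R2:  [     0      0     -8  -11/2 ]
R4 <- R4 - (-8/5)*R3:  [    0     0     0  29/2 ]
Row echelon form:
[ 2  4   4    -3 ]
[ 0  2  -1    -5 ]
[ 0  0   5  25/2 ]
[ 0  0   0  29/2 ]
Nonzero rows / pivot columns: 4

rank(A) = 4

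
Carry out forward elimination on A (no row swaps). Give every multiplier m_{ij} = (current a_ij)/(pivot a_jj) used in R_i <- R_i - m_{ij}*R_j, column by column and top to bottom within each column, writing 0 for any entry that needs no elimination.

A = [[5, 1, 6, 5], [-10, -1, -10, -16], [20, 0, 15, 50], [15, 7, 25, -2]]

Forward elimination:
R2 <- R2 - (-2)*R1:  [  0   1   2  -6 ]
R3 <- R3 - (4)*R1:  [  0  -4  -9  30 ]
R4 <- R4 - (3)*R1:  [   0    4    7  -17 ]
R3 <- R3 - (-4)*R2:  [  0   0  -1   6 ]
R4 <- R4 - (4)*R2:  [  0   0  -1   7 ]
R4 <- R4 - (1)*R3:  [ 0  0  0  1 ]
Multipliers (in order of application): m_{21} = -2, m_{31} = 4, m_{41} = 3, m_{32} = -4, m_{42} = 4, m_{43} = 1

multipliers: -2, 4, 3, -4, 4, 1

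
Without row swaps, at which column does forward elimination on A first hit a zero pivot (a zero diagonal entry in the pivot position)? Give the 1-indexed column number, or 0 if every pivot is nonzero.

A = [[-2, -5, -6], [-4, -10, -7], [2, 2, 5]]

first zero-pivot column = 2

Naive forward elimination:
R2 <- R2 - (2)*R1:  [ 0  0  5 ]
R3 <- R3 - (-1)*R1:  [  0  -3  -1 ]
Matrix at this point:
[ -2  -5  -6 ]
[  0   0   5 ]
[  0  -3  -1 ]
Pivot entry (2,2) is zero but row 3 has -3 in column 2 -> naive elimination stops; a row interchange (e.g. R2 <-> R3) would be required here.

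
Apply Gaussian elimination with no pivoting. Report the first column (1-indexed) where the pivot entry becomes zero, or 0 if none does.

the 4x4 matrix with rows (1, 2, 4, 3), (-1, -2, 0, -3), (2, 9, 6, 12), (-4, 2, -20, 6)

first zero-pivot column = 2

Naive forward elimination:
R2 <- R2 - (-1)*R1:  [ 0  0  4  0 ]
R3 <- R3 - (2)*R1:  [  0   5  -2   6 ]
R4 <- R4 - (-4)*R1:  [  0  10  -4  18 ]
Matrix at this point:
[ 1   2   4   3 ]
[ 0   0   4   0 ]
[ 0   5  -2   6 ]
[ 0  10  -4  18 ]
Pivot entry (2,2) is zero but row 3 has 5 in column 2 -> naive elimination stops; a row interchange (e.g. R2 <-> R3) would be required here.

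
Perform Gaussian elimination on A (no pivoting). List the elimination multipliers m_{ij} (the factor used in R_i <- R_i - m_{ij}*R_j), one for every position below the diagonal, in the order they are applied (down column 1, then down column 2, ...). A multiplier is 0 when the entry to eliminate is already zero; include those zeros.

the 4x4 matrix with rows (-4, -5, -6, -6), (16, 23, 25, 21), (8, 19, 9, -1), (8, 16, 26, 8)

multipliers: -4, -2, -2, 3, 2, -2

Forward elimination:
R2 <- R2 - (-4)*R1:  [  0   3   1  -3 ]
R3 <- R3 - (-2)*R1:  [   0    9   -3  -13 ]
R4 <- R4 - (-2)*R1:  [  0   6  14  -4 ]
R3 <- R3 - (3)*R2:  [  0   0  -6  -4 ]
R4 <- R4 - (2)*R2:  [  0   0  12   2 ]
R4 <- R4 - (-2)*R3:  [  0   0   0  -6 ]
Multipliers (in order of application): m_{21} = -4, m_{31} = -2, m_{41} = -2, m_{32} = 3, m_{42} = 2, m_{43} = -2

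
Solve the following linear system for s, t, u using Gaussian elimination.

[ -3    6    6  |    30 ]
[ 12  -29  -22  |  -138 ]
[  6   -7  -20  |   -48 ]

(0, 4, 1)

Forward elimination on [A|b]:
R2 <- R2 - (-4)*R1:  [   0   -5    2  -18 ]
R3 <- R3 - (-2)*R1:  [  0   5  -8  12 ]
R3 <- R3 - (-1)*R2:  [  0   0  -6  -6 ]
Row echelon form:
[ -3   6   6  |   30 ]
[  0  -5   2  |  -18 ]
[  0   0  -6  |   -6 ]
Back-substitution:
u = (-6) / -6 = 1
t = (-18 - (2)*(1)) / -5 = 4
s = (30 - (6)*(4) - (6)*(1)) / -3 = 0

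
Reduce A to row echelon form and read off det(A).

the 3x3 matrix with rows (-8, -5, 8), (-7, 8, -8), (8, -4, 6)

det(A) = -306

Forward elimination:
R2 <- R2 - (7/8)*R1:  [    0  99/8   -15 ]
R3 <- R3 - (-1)*R1:  [  0  -9  14 ]
R3 <- R3 - (-8/11)*R2:  [     0      0  34/11 ]
Upper-triangular form:
[ -8    -5      8 ]
[  0  99/8    -15 ]
[  0     0  34/11 ]
det(A) = (-1)^0 * (-8) * (99/8) * (34/11) = -306  (0 row swaps -> sign +1)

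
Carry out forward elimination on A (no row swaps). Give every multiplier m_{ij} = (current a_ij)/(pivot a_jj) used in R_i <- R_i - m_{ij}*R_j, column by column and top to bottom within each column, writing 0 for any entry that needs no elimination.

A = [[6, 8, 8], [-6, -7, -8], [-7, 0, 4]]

multipliers: -1, -7/6, 28/3

Forward elimination:
R2 <- R2 - (-1)*R1:  [ 0  1  0 ]
R3 <- R3 - (-7/6)*R1:  [    0  28/3  40/3 ]
R3 <- R3 - (28/3)*R2:  [    0     0  40/3 ]
Multipliers (in order of application): m_{21} = -1, m_{31} = -7/6, m_{32} = 28/3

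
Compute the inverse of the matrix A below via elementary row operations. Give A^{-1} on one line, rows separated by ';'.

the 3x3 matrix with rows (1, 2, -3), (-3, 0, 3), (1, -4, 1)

Gauss-Jordan on [A | I]:
R2 <- R2 - (-3)*R1:  [  0   6  -6  |   3   1   0 ]
R3 <- R3 - (1)*R1:  [  0  -6   4  |  -1   0   1 ]
R2 <- (1/6)*R2:  [   0    1   -1  |  1/2  1/6    0 ]
R1 <- R1 - (2)*R2:  [    1     0    -1  |     0  -1/3     0 ]
R3 <- R3 - (-6)*R2:  [  0   0  -2  |   2   1   1 ]
R3 <- (1/-2)*R3:  [    0     0     1  |    -1  -1/2  -1/2 ]
R1 <- R1 - (-1)*R3:  [    1     0     0  |    -1  -5/6  -1/2 ]
R2 <- R2 - (-1)*R3:  [    0     1     0  |  -1/2  -1/3  -1/2 ]
Right block of [I | A^{-1}] is the inverse:
[   -1  -5/6  -1/2 ]
[ -1/2  -1/3  -1/2 ]
[   -1  -1/2  -1/2 ]

inverse = [-1 -5/6 -1/2; -1/2 -1/3 -1/2; -1 -1/2 -1/2]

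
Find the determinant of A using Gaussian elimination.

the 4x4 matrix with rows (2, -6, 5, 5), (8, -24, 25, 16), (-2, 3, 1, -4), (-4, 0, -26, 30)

det(A) = 120

Forward elimination:
R2 <- R2 - (4)*R1:  [  0   0   5  -4 ]
R3 <- R3 - (-1)*R1:  [  0  -3   6   1 ]
R4 <- R4 - (-2)*R1:  [   0  -12  -16   40 ]
R2 <-> R3   (pivot in column 2 was zero)
[ 2   -6    5   5 ]
[ 0   -3    6   1 ]
[ 0    0    5  -4 ]
[ 0  -12  -16  40 ]
R4 <- R4 - (4)*R2:  [   0    0  -40   36 ]
R4 <- R4 - (-8)*R3:  [ 0  0  0  4 ]
Upper-triangular form:
[ 2  -6  5   5 ]
[ 0  -3  6   1 ]
[ 0   0  5  -4 ]
[ 0   0  0   4 ]
det(A) = (-1)^1 * (2) * (-3) * (5) * (4) = 120  (1 row swap -> sign -1)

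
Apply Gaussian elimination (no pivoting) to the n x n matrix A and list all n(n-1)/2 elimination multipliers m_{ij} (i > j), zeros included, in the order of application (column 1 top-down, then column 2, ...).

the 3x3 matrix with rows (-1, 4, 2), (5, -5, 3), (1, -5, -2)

Forward elimination:
R2 <- R2 - (-5)*R1:  [  0  15  13 ]
R3 <- R3 - (-1)*R1:  [  0  -1   0 ]
R3 <- R3 - (-1/15)*R2:  [     0      0  13/15 ]
Multipliers (in order of application): m_{21} = -5, m_{31} = -1, m_{32} = -1/15

multipliers: -5, -1, -1/15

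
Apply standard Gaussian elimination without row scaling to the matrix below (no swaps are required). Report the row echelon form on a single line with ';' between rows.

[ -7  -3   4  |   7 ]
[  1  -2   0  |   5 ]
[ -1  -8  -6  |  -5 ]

REF = [-7 -3 4 7; 0 -17/7 4/7 6; 0 0 -142/17 -420/17]

Forward elimination:
R2 <- R2 - (-1/7)*R1:  [     0  -17/7    4/7      6 ]
R3 <- R3 - (1/7)*R1:  [     0  -53/7  -46/7     -6 ]
R3 <- R3 - (53/17)*R2:  [       0        0  -142/17  -420/17 ]
Row echelon form:
[ -7     -3        4  |        7 ]
[  0  -17/7      4/7  |        6 ]
[  0      0  -142/17  |  -420/17 ]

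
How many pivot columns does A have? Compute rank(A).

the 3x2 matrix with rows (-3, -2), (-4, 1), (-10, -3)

rank(A) = 2

Row reduction:
R2 <- R2 - (4/3)*R1:  [    0  11/3 ]
R3 <- R3 - (10/3)*R1:  [    0  11/3 ]
R3 <- R3 - (1)*R2:  [ 0  0 ]
Row echelon form:
[ -3    -2 ]
[  0  11/3 ]
[  0     0 ]
Nonzero rows / pivot columns: 2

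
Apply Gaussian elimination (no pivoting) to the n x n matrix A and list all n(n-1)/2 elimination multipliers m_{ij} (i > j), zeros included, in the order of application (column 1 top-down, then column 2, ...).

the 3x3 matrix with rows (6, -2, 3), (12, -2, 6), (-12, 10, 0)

multipliers: 2, -2, 3

Forward elimination:
R2 <- R2 - (2)*R1:  [ 0  2  0 ]
R3 <- R3 - (-2)*R1:  [ 0  6  6 ]
R3 <- R3 - (3)*R2:  [ 0  0  6 ]
Multipliers (in order of application): m_{21} = 2, m_{31} = -2, m_{32} = 3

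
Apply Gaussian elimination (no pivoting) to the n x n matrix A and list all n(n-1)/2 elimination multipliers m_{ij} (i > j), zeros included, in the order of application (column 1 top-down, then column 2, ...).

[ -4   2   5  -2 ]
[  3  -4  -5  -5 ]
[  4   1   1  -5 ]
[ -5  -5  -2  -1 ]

Forward elimination:
R2 <- R2 - (-3/4)*R1:  [     0   -5/2   -5/4  -13/2 ]
R3 <- R3 - (-1)*R1:  [  0   3   6  -7 ]
R4 <- R4 - (5/4)*R1:  [     0  -15/2  -33/4    3/2 ]
R3 <- R3 - (-6/5)*R2:  [     0      0    9/2  -74/5 ]
R4 <- R4 - (3)*R2:  [    0     0  -9/2    21 ]
R4 <- R4 - (-1)*R3:  [    0     0     0  31/5 ]
Multipliers (in order of application): m_{21} = -3/4, m_{31} = -1, m_{41} = 5/4, m_{32} = -6/5, m_{42} = 3, m_{43} = -1

multipliers: -3/4, -1, 5/4, -6/5, 3, -1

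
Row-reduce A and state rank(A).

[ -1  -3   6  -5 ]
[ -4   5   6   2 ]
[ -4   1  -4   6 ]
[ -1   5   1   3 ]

Row reduction:
R2 <- R2 - (4)*R1:  [   0   17  -18   22 ]
R3 <- R3 - (4)*R1:  [   0   13  -28   26 ]
R4 <- R4 - (1)*R1:  [  0   8  -5   8 ]
R3 <- R3 - (13/17)*R2:  [       0        0  -242/17   156/17 ]
R4 <- R4 - (8/17)*R2:  [      0       0   59/17  -40/17 ]
R4 <- R4 - (-59/242)*R3:  [       0        0        0  -14/121 ]
Row echelon form:
[ -1  -3        6       -5 ]
[  0  17      -18       22 ]
[  0   0  -242/17   156/17 ]
[  0   0        0  -14/121 ]
Nonzero rows / pivot columns: 4

rank(A) = 4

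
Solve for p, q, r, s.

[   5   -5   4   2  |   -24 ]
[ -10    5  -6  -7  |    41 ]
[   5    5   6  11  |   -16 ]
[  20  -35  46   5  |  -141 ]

(-3, 1, -1, 0)

Forward elimination on [A|b]:
R2 <- R2 - (-2)*R1:  [  0  -5   2  -3  -7 ]
R3 <- R3 - (1)*R1:  [  0  10   2   9   8 ]
R4 <- R4 - (4)*R1:  [   0  -15   30   -3  -45 ]
R3 <- R3 - (-2)*R2:  [  0   0   6   3  -6 ]
R4 <- R4 - (3)*R2:  [   0    0   24    6  -24 ]
R4 <- R4 - (4)*R3:  [  0   0   0  -6   0 ]
Row echelon form:
[ 5  -5  4   2  |  -24 ]
[ 0  -5  2  -3  |   -7 ]
[ 0   0  6   3  |   -6 ]
[ 0   0  0  -6  |    0 ]
Back-substitution:
s = (0) / -6 = 0
r = (-6 - (3)*(0)) / 6 = -1
q = (-7 - (2)*(-1) - (-3)*(0)) / -5 = 1
p = (-24 - (-5)*(1) - (4)*(-1) - (2)*(0)) / 5 = -3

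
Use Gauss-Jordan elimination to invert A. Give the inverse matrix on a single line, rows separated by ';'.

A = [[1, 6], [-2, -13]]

Gauss-Jordan on [A | I]:
R2 <- R2 - (-2)*R1:  [  0  -1  |   2   1 ]
R2 <- (1/-1)*R2:  [  0   1  |  -2  -1 ]
R1 <- R1 - (6)*R2:  [  1   0  |  13   6 ]
Right block of [I | A^{-1}] is the inverse:
[ 13   6 ]
[ -2  -1 ]

inverse = [13 6; -2 -1]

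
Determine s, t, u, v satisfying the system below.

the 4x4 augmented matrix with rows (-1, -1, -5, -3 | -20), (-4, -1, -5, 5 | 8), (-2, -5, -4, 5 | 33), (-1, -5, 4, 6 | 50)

(4, -4, 1, 5)

Forward elimination on [A|b]:
R2 <- R2 - (4)*R1:  [  0   3  15  17  88 ]
R3 <- R3 - (2)*R1:  [  0  -3   6  11  73 ]
R4 <- R4 - (1)*R1:  [  0  -4   9   9  70 ]
R3 <- R3 - (-1)*R2:  [   0    0   21   28  161 ]
R4 <- R4 - (-4/3)*R2:  [     0      0     29   95/3  562/3 ]
R4 <- R4 - (29/21)*R3:  [   0    0    0   -7  -35 ]
Row echelon form:
[ -1  -1  -5  -3  |  -20 ]
[  0   3  15  17  |   88 ]
[  0   0  21  28  |  161 ]
[  0   0   0  -7  |  -35 ]
Back-substitution:
v = (-35) / -7 = 5
u = (161 - (28)*(5)) / 21 = 1
t = (88 - (15)*(1) - (17)*(5)) / 3 = -4
s = (-20 - (-1)*(-4) - (-5)*(1) - (-3)*(5)) / -1 = 4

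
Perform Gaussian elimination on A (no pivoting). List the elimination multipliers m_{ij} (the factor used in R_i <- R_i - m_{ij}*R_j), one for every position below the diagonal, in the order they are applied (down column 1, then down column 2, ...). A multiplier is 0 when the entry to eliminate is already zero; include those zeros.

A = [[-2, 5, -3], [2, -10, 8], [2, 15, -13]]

Forward elimination:
R2 <- R2 - (-1)*R1:  [  0  -5   5 ]
R3 <- R3 - (-1)*R1:  [   0   20  -16 ]
R3 <- R3 - (-4)*R2:  [ 0  0  4 ]
Multipliers (in order of application): m_{21} = -1, m_{31} = -1, m_{32} = -4

multipliers: -1, -1, -4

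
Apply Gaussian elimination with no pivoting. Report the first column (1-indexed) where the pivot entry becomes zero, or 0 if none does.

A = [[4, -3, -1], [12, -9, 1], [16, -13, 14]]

Naive forward elimination:
R2 <- R2 - (3)*R1:  [ 0  0  4 ]
R3 <- R3 - (4)*R1:  [  0  -1  18 ]
Matrix at this point:
[ 4  -3  -1 ]
[ 0   0   4 ]
[ 0  -1  18 ]
Pivot entry (2,2) is zero but row 3 has -1 in column 2 -> naive elimination stops; a row interchange (e.g. R2 <-> R3) would be required here.

first zero-pivot column = 2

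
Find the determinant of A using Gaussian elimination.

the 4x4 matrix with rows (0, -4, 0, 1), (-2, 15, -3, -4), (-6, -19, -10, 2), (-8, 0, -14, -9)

Forward elimination:
R1 <-> R2   (pivot in column 1 was zero)
[ -2   15   -3  -4 ]
[  0   -4    0   1 ]
[ -6  -19  -10   2 ]
[ -8    0  -14  -9 ]
R3 <- R3 - (3)*R1:  [   0  -64   -1   14 ]
R4 <- R4 - (4)*R1:  [   0  -60   -2    7 ]
R3 <- R3 - (16)*R2:  [  0   0  -1  -2 ]
R4 <- R4 - (15)*R2:  [  0   0  -2  -8 ]
R4 <- R4 - (2)*R3:  [  0   0   0  -4 ]
Upper-triangular form:
[ -2  15  -3  -4 ]
[  0  -4   0   1 ]
[  0   0  -1  -2 ]
[  0   0   0  -4 ]
det(A) = (-1)^1 * (-2) * (-4) * (-1) * (-4) = -32  (1 row swap -> sign -1)

det(A) = -32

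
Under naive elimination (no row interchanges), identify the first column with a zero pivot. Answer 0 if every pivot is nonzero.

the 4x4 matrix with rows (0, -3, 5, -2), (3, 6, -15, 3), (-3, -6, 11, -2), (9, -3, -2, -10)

Naive forward elimination:
Pivot entry (1,1) is zero but row 2 has 3 in column 1 -> naive elimination stops; a row interchange (e.g. R1 <-> R2) would be required here.

first zero-pivot column = 1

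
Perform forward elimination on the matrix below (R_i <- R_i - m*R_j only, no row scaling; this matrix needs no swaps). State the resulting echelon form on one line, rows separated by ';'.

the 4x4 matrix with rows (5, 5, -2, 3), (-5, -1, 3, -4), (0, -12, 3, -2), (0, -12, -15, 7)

Forward elimination:
R2 <- R2 - (-1)*R1:  [  0   4   1  -1 ]
R3 <- R3 - (-3)*R2:  [  0   0   6  -5 ]
R4 <- R4 - (-3)*R2:  [   0    0  -12    4 ]
R4 <- R4 - (-2)*R3:  [  0   0   0  -6 ]
Row echelon form:
[ 5  5  -2   3 ]
[ 0  4   1  -1 ]
[ 0  0   6  -5 ]
[ 0  0   0  -6 ]

REF = [5 5 -2 3; 0 4 1 -1; 0 0 6 -5; 0 0 0 -6]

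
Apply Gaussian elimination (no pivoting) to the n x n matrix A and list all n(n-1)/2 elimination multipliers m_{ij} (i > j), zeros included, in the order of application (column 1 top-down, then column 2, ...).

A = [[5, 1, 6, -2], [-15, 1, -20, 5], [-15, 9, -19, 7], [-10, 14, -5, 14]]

multipliers: -3, -3, -2, 3, 4, 3

Forward elimination:
R2 <- R2 - (-3)*R1:  [  0   4  -2  -1 ]
R3 <- R3 - (-3)*R1:  [  0  12  -1   1 ]
R4 <- R4 - (-2)*R1:  [  0  16   7  10 ]
R3 <- R3 - (3)*R2:  [ 0  0  5  4 ]
R4 <- R4 - (4)*R2:  [  0   0  15  14 ]
R4 <- R4 - (3)*R3:  [ 0  0  0  2 ]
Multipliers (in order of application): m_{21} = -3, m_{31} = -3, m_{41} = -2, m_{32} = 3, m_{42} = 4, m_{43} = 3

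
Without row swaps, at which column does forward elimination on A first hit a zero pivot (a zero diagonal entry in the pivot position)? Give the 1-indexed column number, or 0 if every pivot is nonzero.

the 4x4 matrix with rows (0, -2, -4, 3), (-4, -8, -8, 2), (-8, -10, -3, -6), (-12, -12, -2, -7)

first zero-pivot column = 1

Naive forward elimination:
Pivot entry (1,1) is zero but row 2 has -4 in column 1 -> naive elimination stops; a row interchange (e.g. R1 <-> R2) would be required here.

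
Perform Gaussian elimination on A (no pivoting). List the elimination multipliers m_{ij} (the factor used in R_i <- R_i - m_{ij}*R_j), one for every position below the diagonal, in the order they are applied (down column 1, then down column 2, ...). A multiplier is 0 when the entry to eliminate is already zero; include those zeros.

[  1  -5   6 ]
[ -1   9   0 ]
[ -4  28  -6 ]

multipliers: -1, -4, 2

Forward elimination:
R2 <- R2 - (-1)*R1:  [ 0  4  6 ]
R3 <- R3 - (-4)*R1:  [  0   8  18 ]
R3 <- R3 - (2)*R2:  [ 0  0  6 ]
Multipliers (in order of application): m_{21} = -1, m_{31} = -4, m_{32} = 2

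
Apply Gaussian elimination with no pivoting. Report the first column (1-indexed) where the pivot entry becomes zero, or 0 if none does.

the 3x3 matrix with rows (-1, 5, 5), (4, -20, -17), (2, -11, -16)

first zero-pivot column = 2

Naive forward elimination:
R2 <- R2 - (-4)*R1:  [ 0  0  3 ]
R3 <- R3 - (-2)*R1:  [  0  -1  -6 ]
Matrix at this point:
[ -1   5   5 ]
[  0   0   3 ]
[  0  -1  -6 ]
Pivot entry (2,2) is zero but row 3 has -1 in column 2 -> naive elimination stops; a row interchange (e.g. R2 <-> R3) would be required here.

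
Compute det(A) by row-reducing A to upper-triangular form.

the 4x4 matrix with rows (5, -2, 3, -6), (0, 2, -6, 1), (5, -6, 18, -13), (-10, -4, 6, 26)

det(A) = -60

Forward elimination:
R3 <- R3 - (1)*R1:  [  0  -4  15  -7 ]
R4 <- R4 - (-2)*R1:  [  0  -8  12  14 ]
R3 <- R3 - (-2)*R2:  [  0   0   3  -5 ]
R4 <- R4 - (-4)*R2:  [   0    0  -12   18 ]
R4 <- R4 - (-4)*R3:  [  0   0   0  -2 ]
Upper-triangular form:
[ 5  -2   3  -6 ]
[ 0   2  -6   1 ]
[ 0   0   3  -5 ]
[ 0   0   0  -2 ]
det(A) = (-1)^0 * (5) * (2) * (3) * (-2) = -60  (0 row swaps -> sign +1)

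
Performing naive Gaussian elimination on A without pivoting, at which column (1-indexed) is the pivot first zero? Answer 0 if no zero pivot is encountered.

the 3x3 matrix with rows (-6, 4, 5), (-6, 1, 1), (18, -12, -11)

first zero-pivot column = 0

Naive forward elimination:
R2 <- R2 - (1)*R1:  [  0  -3  -4 ]
R3 <- R3 - (-3)*R1:  [ 0  0  4 ]
All pivots nonzero; naive elimination completes without hitting a zero pivot.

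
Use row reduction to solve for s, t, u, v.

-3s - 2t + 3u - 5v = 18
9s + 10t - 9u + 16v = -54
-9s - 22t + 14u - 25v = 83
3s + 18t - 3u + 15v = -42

(1, 1, 1, -4)

Forward elimination on [A|b]:
R2 <- R2 - (-3)*R1:  [ 0  4  0  1  0 ]
R3 <- R3 - (3)*R1:  [   0  -16    5  -10   29 ]
R4 <- R4 - (-1)*R1:  [   0   16    0   10  -24 ]
R3 <- R3 - (-4)*R2:  [  0   0   5  -6  29 ]
R4 <- R4 - (4)*R2:  [   0    0    0    6  -24 ]
Row echelon form:
[ -3  -2  3  -5  |   18 ]
[  0   4  0   1  |    0 ]
[  0   0  5  -6  |   29 ]
[  0   0  0   6  |  -24 ]
Back-substitution:
v = (-24) / 6 = -4
u = (29 - (-6)*(-4)) / 5 = 1
t = (0 - (1)*(-4)) / 4 = 1
s = (18 - (-2)*(1) - (3)*(1) - (-5)*(-4)) / -3 = 1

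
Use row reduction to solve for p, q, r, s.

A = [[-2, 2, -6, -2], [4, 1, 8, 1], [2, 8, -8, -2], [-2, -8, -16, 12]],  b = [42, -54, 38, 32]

(-2, -1, -5, -5)

Forward elimination on [A|b]:
R2 <- R2 - (-2)*R1:  [  0   5  -4  -3  30 ]
R3 <- R3 - (-1)*R1:  [   0   10  -14   -4   80 ]
R4 <- R4 - (1)*R1:  [   0  -10  -10   14  -10 ]
R3 <- R3 - (2)*R2:  [  0   0  -6   2  20 ]
R4 <- R4 - (-2)*R2:  [   0    0  -18    8   50 ]
R4 <- R4 - (3)*R3:  [   0    0    0    2  -10 ]
Row echelon form:
[ -2  2  -6  -2  |   42 ]
[  0  5  -4  -3  |   30 ]
[  0  0  -6   2  |   20 ]
[  0  0   0   2  |  -10 ]
Back-substitution:
s = (-10) / 2 = -5
r = (20 - (2)*(-5)) / -6 = -5
q = (30 - (-4)*(-5) - (-3)*(-5)) / 5 = -1
p = (42 - (2)*(-1) - (-6)*(-5) - (-2)*(-5)) / -2 = -2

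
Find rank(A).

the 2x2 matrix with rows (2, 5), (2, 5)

rank(A) = 1

Row reduction:
R2 <- R2 - (1)*R1:  [ 0  0 ]
Row echelon form:
[ 2  5 ]
[ 0  0 ]
Nonzero rows / pivot columns: 1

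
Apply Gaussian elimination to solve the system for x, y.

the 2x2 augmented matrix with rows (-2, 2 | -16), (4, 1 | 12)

(4, -4)

Forward elimination on [A|b]:
R2 <- R2 - (-2)*R1:  [   0    5  -20 ]
Row echelon form:
[ -2  2  |  -16 ]
[  0  5  |  -20 ]
Back-substitution:
y = (-20) / 5 = -4
x = (-16 - (2)*(-4)) / -2 = 4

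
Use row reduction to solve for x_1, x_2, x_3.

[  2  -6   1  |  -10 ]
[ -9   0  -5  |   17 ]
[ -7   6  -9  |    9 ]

Forward elimination on [A|b]:
R2 <- R2 - (-9/2)*R1:  [    0   -27  -1/2   -28 ]
R3 <- R3 - (-7/2)*R1:  [     0    -15  -11/2    -26 ]
R3 <- R3 - (5/9)*R2:  [     0      0  -47/9  -94/9 ]
Row echelon form:
[ 2   -6      1  |    -10 ]
[ 0  -27   -1/2  |    -28 ]
[ 0    0  -47/9  |  -94/9 ]
Back-substitution:
x_3 = (-94/9) / (-47/9) = 2
x_2 = (-28 - (-1/2)*(2)) / -27 = 1
x_1 = (-10 - (-6)*(1) - (1)*(2)) / 2 = -3

(-3, 1, 2)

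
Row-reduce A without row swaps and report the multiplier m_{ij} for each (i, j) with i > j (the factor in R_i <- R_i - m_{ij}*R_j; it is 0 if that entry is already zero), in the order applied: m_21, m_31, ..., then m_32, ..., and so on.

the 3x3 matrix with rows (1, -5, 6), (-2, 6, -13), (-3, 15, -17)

Forward elimination:
R2 <- R2 - (-2)*R1:  [  0  -4  -1 ]
R3 <- R3 - (-3)*R1:  [ 0  0  1 ]
R3: entry in column 2 is already 0 -> m_{32} = 0 (no row operation needed)
Multipliers (in order of application): m_{21} = -2, m_{31} = -3, m_{32} = 0

multipliers: -2, -3, 0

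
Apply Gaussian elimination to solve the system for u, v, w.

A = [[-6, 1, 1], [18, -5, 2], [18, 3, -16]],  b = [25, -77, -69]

(-4, 1, 0)

Forward elimination on [A|b]:
R2 <- R2 - (-3)*R1:  [  0  -2   5  -2 ]
R3 <- R3 - (-3)*R1:  [   0    6  -13    6 ]
R3 <- R3 - (-3)*R2:  [ 0  0  2  0 ]
Row echelon form:
[ -6   1  1  |  25 ]
[  0  -2  5  |  -2 ]
[  0   0  2  |   0 ]
Back-substitution:
w = (0) / 2 = 0
v = (-2 - (5)*(0)) / -2 = 1
u = (25 - (1)*(1) - (1)*(0)) / -6 = -4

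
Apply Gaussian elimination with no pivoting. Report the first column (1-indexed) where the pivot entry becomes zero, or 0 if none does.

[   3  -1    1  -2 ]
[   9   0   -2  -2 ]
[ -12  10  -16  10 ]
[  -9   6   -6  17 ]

first zero-pivot column = 0

Naive forward elimination:
R2 <- R2 - (3)*R1:  [  0   3  -5   4 ]
R3 <- R3 - (-4)*R1:  [   0    6  -12    2 ]
R4 <- R4 - (-3)*R1:  [  0   3  -3  11 ]
R3 <- R3 - (2)*R2:  [  0   0  -2  -6 ]
R4 <- R4 - (1)*R2:  [ 0  0  2  7 ]
R4 <- R4 - (-1)*R3:  [ 0  0  0  1 ]
All pivots nonzero; naive elimination completes without hitting a zero pivot.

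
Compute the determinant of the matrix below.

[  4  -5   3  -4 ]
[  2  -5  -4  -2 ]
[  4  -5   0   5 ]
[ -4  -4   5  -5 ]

Forward elimination:
R2 <- R2 - (1/2)*R1:  [     0   -5/2  -11/2      0 ]
R3 <- R3 - (1)*R1:  [  0   0  -3   9 ]
R4 <- R4 - (-1)*R1:  [  0  -9   8  -9 ]
R4 <- R4 - (18/5)*R2:  [     0      0  139/5     -9 ]
R4 <- R4 - (-139/15)*R3:  [     0      0      0  372/5 ]
Upper-triangular form:
[ 4    -5      3     -4 ]
[ 0  -5/2  -11/2      0 ]
[ 0     0     -3      9 ]
[ 0     0      0  372/5 ]
det(A) = (-1)^0 * (4) * (-5/2) * (-3) * (372/5) = 2232  (0 row swaps -> sign +1)

det(A) = 2232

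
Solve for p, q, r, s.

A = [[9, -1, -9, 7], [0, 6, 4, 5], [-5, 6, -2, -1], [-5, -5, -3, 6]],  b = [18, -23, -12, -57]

(5, 1, -1, -5)

Forward elimination on [A|b]:
R3 <- R3 - (-5/9)*R1:  [    0  49/9    -7  26/9    -2 ]
R4 <- R4 - (-5/9)*R1:  [     0  -50/9     -8   89/9    -47 ]
R3 <- R3 - (49/54)*R2:  [       0        0  -287/27   -89/54  1019/54 ]
R4 <- R4 - (-25/27)*R2:  [        0         0   -116/27    392/27  -1844/27 ]
R4 <- R4 - (116/287)*R3:  [          0           0           0    4358/287  -21790/287 ]
Row echelon form:
[ 9  -1       -9         7  |          18 ]
[ 0   6        4         5  |         -23 ]
[ 0   0  -287/27    -89/54  |     1019/54 ]
[ 0   0        0  4358/287  |  -21790/287 ]
Back-substitution:
s = (-21790/287) / (4358/287) = -5
r = (1019/54 - (-89/54)*(-5)) / (-287/27) = -1
q = (-23 - (4)*(-1) - (5)*(-5)) / 6 = 1
p = (18 - (-1)*(1) - (-9)*(-1) - (7)*(-5)) / 9 = 5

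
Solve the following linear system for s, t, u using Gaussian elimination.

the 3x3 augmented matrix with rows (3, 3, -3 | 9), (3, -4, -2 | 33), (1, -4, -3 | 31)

(3, -4, -4)

Forward elimination on [A|b]:
R2 <- R2 - (1)*R1:  [  0  -7   1  24 ]
R3 <- R3 - (1/3)*R1:  [  0  -5  -2  28 ]
R3 <- R3 - (5/7)*R2:  [     0      0  -19/7   76/7 ]
Row echelon form:
[ 3   3     -3  |     9 ]
[ 0  -7      1  |    24 ]
[ 0   0  -19/7  |  76/7 ]
Back-substitution:
u = (76/7) / (-19/7) = -4
t = (24 - (1)*(-4)) / -7 = -4
s = (9 - (3)*(-4) - (-3)*(-4)) / 3 = 3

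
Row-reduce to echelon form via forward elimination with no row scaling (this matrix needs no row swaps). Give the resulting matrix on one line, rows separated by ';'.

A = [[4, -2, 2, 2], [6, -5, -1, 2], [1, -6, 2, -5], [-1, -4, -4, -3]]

Forward elimination:
R2 <- R2 - (3/2)*R1:  [  0  -2  -4  -1 ]
R3 <- R3 - (1/4)*R1:  [     0  -11/2    3/2  -11/2 ]
R4 <- R4 - (-1/4)*R1:  [    0  -9/2  -7/2  -5/2 ]
R3 <- R3 - (11/4)*R2:  [     0      0   25/2  -11/4 ]
R4 <- R4 - (9/4)*R2:  [    0     0  11/2  -1/4 ]
R4 <- R4 - (11/25)*R3:  [     0      0      0  24/25 ]
Row echelon form:
[ 4  -2     2      2 ]
[ 0  -2    -4     -1 ]
[ 0   0  25/2  -11/4 ]
[ 0   0     0  24/25 ]

REF = [4 -2 2 2; 0 -2 -4 -1; 0 0 25/2 -11/4; 0 0 0 24/25]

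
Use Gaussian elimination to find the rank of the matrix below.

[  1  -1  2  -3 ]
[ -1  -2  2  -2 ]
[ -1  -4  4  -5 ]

Row reduction:
R2 <- R2 - (-1)*R1:  [  0  -3   4  -5 ]
R3 <- R3 - (-1)*R1:  [  0  -5   6  -8 ]
R3 <- R3 - (5/3)*R2:  [    0     0  -2/3   1/3 ]
Row echelon form:
[ 1  -1     2   -3 ]
[ 0  -3     4   -5 ]
[ 0   0  -2/3  1/3 ]
Nonzero rows / pivot columns: 3

rank(A) = 3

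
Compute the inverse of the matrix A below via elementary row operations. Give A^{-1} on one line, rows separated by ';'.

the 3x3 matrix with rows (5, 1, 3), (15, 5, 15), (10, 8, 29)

inverse = [1/2 -1/10 0; -57/10 23/10 -3/5; 7/5 -3/5 1/5]

Gauss-Jordan on [A | I]:
R1 <- (1/5)*R1:  [   1  1/5  3/5  |  1/5    0    0 ]
R2 <- R2 - (15)*R1:  [  0   2   6  |  -3   1   0 ]
R3 <- R3 - (10)*R1:  [  0   6  23  |  -2   0   1 ]
R2 <- (1/2)*R2:  [    0     1     3  |  -3/2   1/2     0 ]
R1 <- R1 - (1/5)*R2:  [     1      0      0  |    1/2  -1/10      0 ]
R3 <- R3 - (6)*R2:  [  0   0   5  |   7  -3   1 ]
R3 <- (1/5)*R3:  [    0     0     1  |   7/5  -3/5   1/5 ]
R2 <- R2 - (3)*R3:  [      0       1       0  |  -57/10   23/10    -3/5 ]
Right block of [I | A^{-1}] is the inverse:
[    1/2  -1/10     0 ]
[ -57/10  23/10  -3/5 ]
[    7/5   -3/5   1/5 ]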